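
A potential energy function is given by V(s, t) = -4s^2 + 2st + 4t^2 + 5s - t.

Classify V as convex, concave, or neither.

V is quadratic, so its Hessian is the constant matrix H = [[-8, 2], [2, 8]].
det(H) = -68, tr(H) = 0.
det(H) < 0, so H is indefinite: neither convex nor concave.

neither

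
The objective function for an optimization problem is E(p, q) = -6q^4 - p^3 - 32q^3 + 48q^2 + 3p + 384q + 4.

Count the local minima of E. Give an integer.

1

E separates as a function of p plus a function of q, so ∇E=0 decouples.
∂E/∂p = -3(p - 1)(p + 1) = 0 at p ∈ {-1, 1}; ∂E/∂q = -24(q - 2)(q + 2)(q + 4) = 0 at q ∈ {-4, -2, 2}.
The Hessian is diagonal: diag(E_pp, E_qq). Second derivatives: E_pp(-1)=6, E_pp(1)=-6; E_qq(-4)=-288, E_qq(-2)=192, E_qq(2)=-576.
Local minima occur where both diagonal entries positive: (-1, -2). Count: 1.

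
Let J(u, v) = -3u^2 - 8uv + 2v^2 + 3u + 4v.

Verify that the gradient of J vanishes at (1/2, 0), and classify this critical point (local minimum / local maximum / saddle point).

saddle point

∇J = (-6u - 8v + 3, -8u + 4v + 4); substituting (1/2, 0) gives ∇J = (0, 0), so (1/2, 0) is indeed a critical point.
The Hessian of J is constant: H = [[-6, -8], [-8, 4]].
det(H) = (-6)·4 − (-8)² = -88.
Since det(H) < 0, H is indefinite and the critical point is a saddle point.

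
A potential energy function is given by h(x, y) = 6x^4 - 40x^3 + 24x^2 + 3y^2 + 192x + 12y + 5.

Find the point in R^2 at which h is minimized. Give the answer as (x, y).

h(x,y) separates as P(x) + Q(y) + 5, so its minimum is min P + min Q + 5.
P'(x) = 24(x - 4)(x - 2)(x + 1) vanishes at x ∈ {-1, 2, 4}; Q'(y) = 6y + 12 vanishes at y ∈ {-2}.
Local minima of P (where P''>0): P(-1)=-122, P(4)=128. Local minima of Q: Q(-2)=-12.
So the global minimum of h is P(-1) + Q(-2) + 5 = -122 − 12 + 5 = -129, attained at (-1, -2).

(-1, -2)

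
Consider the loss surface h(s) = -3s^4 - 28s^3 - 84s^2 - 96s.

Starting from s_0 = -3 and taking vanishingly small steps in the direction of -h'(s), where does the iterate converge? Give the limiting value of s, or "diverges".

h'(s) = -12(s + 1)(s + 2)(s + 4), so h'(-3) = -24.
Gradient descent moves in the -h' direction, i.e. s is increasing.
The nearest critical point in that direction is s = -2, where h'' = 24 > 0 (a local minimum). The iterate converges there.

-2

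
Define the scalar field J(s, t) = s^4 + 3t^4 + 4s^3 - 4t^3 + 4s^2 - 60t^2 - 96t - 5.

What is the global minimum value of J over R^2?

-837

J(s,t) separates as P(s) + Q(t) − 5, so its minimum is min P + min Q − 5.
P'(s) = 4s(s + 1)(s + 2) vanishes at s ∈ {-2, -1, 0}; Q'(t) = 12(t - 4)(t + 1)(t + 2) vanishes at t ∈ {-2, -1, 4}.
Local minima of P (where P''>0): P(-2)=0, P(0)=0. Local minima of Q: Q(-2)=32, Q(4)=-832.
So the global minimum of J is P(-2) + Q(4) − 5 = 0 − 832 − 5 = -837, attained at (-2, 4).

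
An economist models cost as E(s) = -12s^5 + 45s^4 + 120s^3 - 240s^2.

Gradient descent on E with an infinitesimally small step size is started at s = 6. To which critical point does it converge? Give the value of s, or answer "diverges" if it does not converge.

diverges

E'(s) = -60s(s - 4)(s - 1)(s + 2), so E'(6) = -28800.
Gradient descent moves in the -E' direction, i.e. s is increasing.
There is no critical point above s=6, and E' keeps the same sign, so the iterate runs off to +∞.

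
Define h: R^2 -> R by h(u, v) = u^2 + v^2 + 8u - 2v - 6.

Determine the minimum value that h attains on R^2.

h(u,v) separates as P(u) + Q(v) − 6, so its minimum is min P + min Q − 6.
P'(u) = 2u + 8 vanishes at u ∈ {-4}; Q'(v) = 2v - 2 vanishes at v ∈ {1}.
Local minima of P (where P''>0): P(-4)=-16. Local minima of Q: Q(1)=-1.
So the global minimum of h is P(-4) + Q(1) − 6 = -16 − 1 − 6 = -23, attained at (-4, 1).

-23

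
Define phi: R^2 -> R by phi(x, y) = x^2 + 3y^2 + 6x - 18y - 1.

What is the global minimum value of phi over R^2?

-37

phi(x,y) separates as P(x) + Q(y) − 1, so its minimum is min P + min Q − 1.
P'(x) = 2x + 6 vanishes at x ∈ {-3}; Q'(y) = 6y - 18 vanishes at y ∈ {3}.
Local minima of P (where P''>0): P(-3)=-9. Local minima of Q: Q(3)=-27.
So the global minimum of phi is P(-3) + Q(3) − 1 = -9 − 27 − 1 = -37, attained at (-3, 3).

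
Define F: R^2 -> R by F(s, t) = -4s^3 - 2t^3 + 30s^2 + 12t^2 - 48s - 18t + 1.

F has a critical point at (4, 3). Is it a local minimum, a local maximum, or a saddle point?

local maximum

The mixed partial ∂²F/∂s∂t is 0, so the Hessian at any point is diag(F_ss, F_tt) = diag(12(-2s + 5), 12(-t + 2)).
At (4, 3): H = diag(-36, -12).
Both eigenvalues are negative, so H is negative definite: a local maximum.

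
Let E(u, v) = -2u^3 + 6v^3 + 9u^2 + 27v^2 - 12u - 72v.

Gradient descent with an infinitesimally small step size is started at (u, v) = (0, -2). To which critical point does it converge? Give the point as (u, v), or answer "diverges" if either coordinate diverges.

E is separable, so gradient descent decouples: u follows -∂E/∂u, v follows -∂E/∂v.
∂E/∂u = -6(u - 2)(u - 1); at u=0 this is -12, so u increases.
∂E/∂v = 18(v - 1)(v + 4); at v=-2 this is -108, so v increases.
u converges to its nearest critical value 1 (a local min of the u-part); v converges to 1. The iterate converges to (1, 1).

(1, 1)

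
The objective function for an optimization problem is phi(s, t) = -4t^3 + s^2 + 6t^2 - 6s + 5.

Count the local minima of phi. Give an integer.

phi separates as a function of s plus a function of t, so ∇phi=0 decouples.
∂phi/∂s = 2(s - 3) = 0 at s ∈ {3}; ∂phi/∂t = -12t(t - 1) = 0 at t ∈ {0, 1}.
The Hessian is diagonal: diag(phi_ss, phi_tt). Second derivatives: phi_ss(3)=2; phi_tt(0)=12, phi_tt(1)=-12.
Local minima occur where both diagonal entries positive: (3, 0). Count: 1.

1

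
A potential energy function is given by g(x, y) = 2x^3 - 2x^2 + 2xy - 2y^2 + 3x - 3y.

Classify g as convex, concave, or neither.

neither

The term 2x^3 is cubic, so the Hessian is not constant.
∂²g/∂x² = 12x - 4, which takes both signs as x varies (negative for sufficiently negative x). A diagonal entry of the Hessian changing sign means the Hessian is neither positive- nor negative-semidefinite on all of R^2.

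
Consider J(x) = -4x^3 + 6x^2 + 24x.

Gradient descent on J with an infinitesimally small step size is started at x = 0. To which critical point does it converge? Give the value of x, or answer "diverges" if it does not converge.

J'(x) = -12(x - 2)(x + 1), so J'(0) = 24.
Gradient descent moves in the -J' direction, i.e. x is decreasing.
The nearest critical point in that direction is x = -1, where J'' = 36 > 0 (a local minimum). The iterate converges there.

-1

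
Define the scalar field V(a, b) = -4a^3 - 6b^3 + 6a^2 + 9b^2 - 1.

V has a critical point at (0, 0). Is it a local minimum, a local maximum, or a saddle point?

The mixed partial ∂²V/∂a∂b is 0, so the Hessian at any point is diag(V_aa, V_bb) = diag(12(-2a + 1), 18(-2b + 1)).
At (0, 0): H = diag(12, 18).
Both eigenvalues are positive, so H is positive definite: a local minimum.

local minimum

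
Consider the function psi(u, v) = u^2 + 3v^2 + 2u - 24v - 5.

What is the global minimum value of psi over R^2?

psi(u,v) separates as P(u) + Q(v) − 5, so its minimum is min P + min Q − 5.
P'(u) = 2u + 2 vanishes at u ∈ {-1}; Q'(v) = 6v - 24 vanishes at v ∈ {4}.
Local minima of P (where P''>0): P(-1)=-1. Local minima of Q: Q(4)=-48.
So the global minimum of psi is P(-1) + Q(4) − 5 = -1 − 48 − 5 = -54, attained at (-1, 4).

-54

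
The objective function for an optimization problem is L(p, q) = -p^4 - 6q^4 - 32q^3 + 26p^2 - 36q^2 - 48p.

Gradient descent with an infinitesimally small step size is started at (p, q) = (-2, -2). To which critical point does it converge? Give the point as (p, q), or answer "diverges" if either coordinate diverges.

(1, -1)

L is separable, so gradient descent decouples: p follows -∂L/∂p, q follows -∂L/∂q.
∂L/∂p = -4(p - 3)(p - 1)(p + 4); at p=-2 this is -120, so p increases.
∂L/∂q = -24q(q + 1)(q + 3); at q=-2 this is -48, so q increases.
p converges to its nearest critical value 1 (a local min of the p-part); q converges to -1. The iterate converges to (1, -1).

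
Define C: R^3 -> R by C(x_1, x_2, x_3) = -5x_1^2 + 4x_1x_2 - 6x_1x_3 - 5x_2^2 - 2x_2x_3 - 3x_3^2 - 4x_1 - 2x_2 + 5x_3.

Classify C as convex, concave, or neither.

concave

C is quadratic, so its Hessian is the constant matrix H = [[-10, 4, -6], [4, -10, -2], [-6, -2, -6]].
Leading principal minors: -10, 84, -8.
Signs alternate −, +, − ⇒ H ≺ 0 ⇒ concave.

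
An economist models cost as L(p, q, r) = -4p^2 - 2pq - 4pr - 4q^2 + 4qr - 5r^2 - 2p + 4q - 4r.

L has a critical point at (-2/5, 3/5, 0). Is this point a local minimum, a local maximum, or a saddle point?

The Hessian is constant: H = [[-8, -2, -4], [-2, -8, 4], [-4, 4, -10]].
Leading principal minors: Δ₁ = -8, Δ₂ = 60, Δ₃ = -280.
The minors alternate sign starting negative (−, +, −), so H is negative definite: a local maximum.

local maximum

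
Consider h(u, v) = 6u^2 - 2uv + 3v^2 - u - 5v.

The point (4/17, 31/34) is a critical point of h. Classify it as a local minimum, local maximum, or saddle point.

local minimum

The Hessian of h is constant: H = [[12, -2], [-2, 6]].
det(H) = 12·6 − (-2)² = 68.
det(H) > 0 and tr(H) = 18 > 0, so H is positive definite and the point is a local minimum.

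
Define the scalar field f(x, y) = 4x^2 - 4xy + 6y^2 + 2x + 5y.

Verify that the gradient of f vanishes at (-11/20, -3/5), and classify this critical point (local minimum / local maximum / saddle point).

∇f = (8x - 4y + 2, -4x + 12y + 5); substituting (-11/20, -3/5) gives ∇f = (0, 0), so (-11/20, -3/5) is indeed a critical point.
The Hessian of f is constant: H = [[8, -4], [-4, 12]].
det(H) = 8·12 − (-4)² = 80.
det(H) > 0 and tr(H) = 20 > 0, so H is positive definite and the point is a local minimum.

local minimum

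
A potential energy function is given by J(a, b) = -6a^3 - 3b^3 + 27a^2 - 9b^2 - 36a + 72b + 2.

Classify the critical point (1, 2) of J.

The mixed partial ∂²J/∂a∂b is 0, so the Hessian at any point is diag(J_aa, J_bb) = diag(18(-2a + 3), -18(b + 1)).
At (1, 2): H = diag(18, -54).
The eigenvalues have opposite signs, so H is indefinite: a saddle point.

saddle point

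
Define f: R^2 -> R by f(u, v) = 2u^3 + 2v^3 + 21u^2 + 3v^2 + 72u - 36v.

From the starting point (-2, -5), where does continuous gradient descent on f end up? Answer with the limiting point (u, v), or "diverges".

f is separable, so gradient descent decouples: u follows -∂f/∂u, v follows -∂f/∂v.
∂f/∂u = 6(u + 3)(u + 4); at u=-2 this is 12, so u decreases.
∂f/∂v = 6(v - 2)(v + 3); at v=-5 this is 84, so v decreases.
The v-coordinate has no critical point in that direction and runs off to infinity.

diverges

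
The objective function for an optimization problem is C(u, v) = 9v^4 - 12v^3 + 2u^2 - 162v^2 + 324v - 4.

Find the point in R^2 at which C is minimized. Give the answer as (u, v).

(0, -3)

C(u,v) separates as P(u) + Q(v) − 4, so its minimum is min P + min Q − 4.
P'(u) = 4u vanishes at u ∈ {0}; Q'(v) = 36(v - 3)(v - 1)(v + 3) vanishes at v ∈ {-3, 1, 3}.
Local minima of P (where P''>0): P(0)=0. Local minima of Q: Q(-3)=-1377, Q(3)=-81.
So the global minimum of C is P(0) + Q(-3) − 4 = 0 − 1377 − 4 = -1381, attained at (0, -3).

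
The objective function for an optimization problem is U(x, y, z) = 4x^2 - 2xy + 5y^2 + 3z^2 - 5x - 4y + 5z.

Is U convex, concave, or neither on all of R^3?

U is quadratic, so its Hessian is the constant matrix H = [[8, -2, 0], [-2, 10, 0], [0, 0, 6]].
Leading principal minors: 8, 76, 456.
All positive ⇒ H ≻ 0 ⇒ convex.

convex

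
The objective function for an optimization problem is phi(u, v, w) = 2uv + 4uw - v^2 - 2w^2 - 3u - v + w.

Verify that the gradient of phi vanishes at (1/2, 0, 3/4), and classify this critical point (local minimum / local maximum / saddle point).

∇phi = (2v + 4w - 3, 2u - 2v - 1, 4u - 4w + 1); substituting (1/2, 0, 3/4) gives ∇phi = (0, 0, 0), so (1/2, 0, 3/4) is indeed a critical point.
The Hessian is constant: H = [[0, 2, 4], [2, -2, 0], [4, 0, -4]].
Leading principal minors: Δ₁ = 0, Δ₂ = -4, Δ₃ = 48.
The minors fit neither the all-positive nor the alternating-sign pattern, so H is indefinite: a saddle point.

saddle point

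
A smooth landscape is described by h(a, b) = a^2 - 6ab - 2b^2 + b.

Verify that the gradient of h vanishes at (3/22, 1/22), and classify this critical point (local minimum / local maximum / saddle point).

∇h = (2a - 6b, -6a - 4b + 1); substituting (3/22, 1/22) gives ∇h = (0, 0), so (3/22, 1/22) is indeed a critical point.
The Hessian of h is constant: H = [[2, -6], [-6, -4]].
det(H) = 2·(-4) − (-6)² = -44.
Since det(H) < 0, H is indefinite and the critical point is a saddle point.

saddle point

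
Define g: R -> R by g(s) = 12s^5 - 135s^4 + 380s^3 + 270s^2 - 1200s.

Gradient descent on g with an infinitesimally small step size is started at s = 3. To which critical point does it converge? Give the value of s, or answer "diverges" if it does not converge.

g'(s) = 60(s - 5)(s - 4)(s - 1)(s + 1), so g'(3) = 960.
Gradient descent moves in the -g' direction, i.e. s is decreasing.
The nearest critical point in that direction is s = 1, where g'' = 1440 > 0 (a local minimum). The iterate converges there.

1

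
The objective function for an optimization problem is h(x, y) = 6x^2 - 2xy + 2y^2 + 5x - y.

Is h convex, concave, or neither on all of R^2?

convex

h is quadratic, so its Hessian is the constant matrix H = [[12, -2], [-2, 4]].
det(H) = 44, tr(H) = 16.
det(H) > 0 and tr(H) > 0, so H is positive definite everywhere: convex.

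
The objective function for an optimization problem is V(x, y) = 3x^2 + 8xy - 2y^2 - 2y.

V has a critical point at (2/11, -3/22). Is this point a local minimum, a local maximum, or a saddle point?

saddle point

The Hessian of V is constant: H = [[6, 8], [8, -4]].
det(H) = 6·(-4) − 8² = -88.
Since det(H) < 0, H is indefinite and the critical point is a saddle point.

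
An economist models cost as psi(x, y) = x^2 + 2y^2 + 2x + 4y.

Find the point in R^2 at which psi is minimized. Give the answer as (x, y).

psi(x,y) separates as P(x) + Q(y), so its minimum is min P + min Q.
P'(x) = 2x + 2 vanishes at x ∈ {-1}; Q'(y) = 4y + 4 vanishes at y ∈ {-1}.
Local minima of P (where P''>0): P(-1)=-1. Local minima of Q: Q(-1)=-2.
So the global minimum of psi is P(-1) + Q(-1) = -1 − 2 = -3, attained at (-1, -1).

(-1, -1)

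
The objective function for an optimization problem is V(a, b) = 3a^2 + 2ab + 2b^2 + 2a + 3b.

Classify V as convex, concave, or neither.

V is quadratic, so its Hessian is the constant matrix H = [[6, 2], [2, 4]].
det(H) = 20, tr(H) = 10.
det(H) > 0 and tr(H) > 0, so H is positive definite everywhere: convex.

convex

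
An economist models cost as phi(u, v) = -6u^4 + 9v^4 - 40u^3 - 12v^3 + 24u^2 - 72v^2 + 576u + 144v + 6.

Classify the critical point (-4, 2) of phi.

The mixed partial ∂²phi/∂u∂v is 0, so the Hessian at any point is diag(phi_uu, phi_vv) = diag(24(-3u^2 - 10u + 2), 36(3v^2 - 2v - 4)).
At (-4, 2): H = diag(-144, 144).
The eigenvalues have opposite signs, so H is indefinite: a saddle point.

saddle point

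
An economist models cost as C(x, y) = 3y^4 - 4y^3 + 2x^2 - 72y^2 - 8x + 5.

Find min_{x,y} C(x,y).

C(x,y) separates as P(x) + Q(y) + 5, so its minimum is min P + min Q + 5.
P'(x) = 4x - 8 vanishes at x ∈ {2}; Q'(y) = 12y(y - 4)(y + 3) vanishes at y ∈ {-3, 0, 4}.
Local minima of P (where P''>0): P(2)=-8. Local minima of Q: Q(-3)=-297, Q(4)=-640.
So the global minimum of C is P(2) + Q(4) + 5 = -8 − 640 + 5 = -643, attained at (2, 4).

-643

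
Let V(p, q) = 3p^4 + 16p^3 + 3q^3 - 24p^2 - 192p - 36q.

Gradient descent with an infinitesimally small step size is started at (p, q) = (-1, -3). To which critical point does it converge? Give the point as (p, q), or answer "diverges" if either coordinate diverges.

diverges

V is separable, so gradient descent decouples: p follows -∂V/∂p, q follows -∂V/∂q.
∂V/∂p = 12(p - 2)(p + 2)(p + 4); at p=-1 this is -108, so p increases.
∂V/∂q = 9(q - 2)(q + 2); at q=-3 this is 45, so q decreases.
The q-coordinate has no critical point in that direction and runs off to infinity.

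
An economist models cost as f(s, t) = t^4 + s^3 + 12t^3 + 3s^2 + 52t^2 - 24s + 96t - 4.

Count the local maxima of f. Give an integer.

1

f separates as a function of s plus a function of t, so ∇f=0 decouples.
∂f/∂s = 3(s - 2)(s + 4) = 0 at s ∈ {-4, 2}; ∂f/∂t = 4(t + 2)(t + 3)(t + 4) = 0 at t ∈ {-4, -3, -2}.
The Hessian is diagonal: diag(f_ss, f_tt). Second derivatives: f_ss(-4)=-18, f_ss(2)=18; f_tt(-4)=8, f_tt(-3)=-4, f_tt(-2)=8.
Local maxima occur where both diagonal entries negative: (-4, -3). Count: 1.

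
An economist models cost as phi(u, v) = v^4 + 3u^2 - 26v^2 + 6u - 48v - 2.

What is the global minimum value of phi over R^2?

phi(u,v) separates as P(u) + Q(v) − 2, so its minimum is min P + min Q − 2.
P'(u) = 6u + 6 vanishes at u ∈ {-1}; Q'(v) = 4(v - 4)(v + 1)(v + 3) vanishes at v ∈ {-3, -1, 4}.
Local minima of P (where P''>0): P(-1)=-3. Local minima of Q: Q(-3)=-9, Q(4)=-352.
So the global minimum of phi is P(-1) + Q(4) − 2 = -3 − 352 − 2 = -357, attained at (-1, 4).

-357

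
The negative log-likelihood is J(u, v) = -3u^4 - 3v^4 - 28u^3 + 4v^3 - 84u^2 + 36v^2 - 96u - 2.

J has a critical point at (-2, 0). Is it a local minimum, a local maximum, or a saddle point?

The mixed partial ∂²J/∂u∂v is 0, so the Hessian at any point is diag(J_uu, J_vv) = diag(-12(3u^2 + 14u + 14), 12(-3v^2 + 2v + 6)).
At (-2, 0): H = diag(24, 72).
Both eigenvalues are positive, so H is positive definite: a local minimum.

local minimum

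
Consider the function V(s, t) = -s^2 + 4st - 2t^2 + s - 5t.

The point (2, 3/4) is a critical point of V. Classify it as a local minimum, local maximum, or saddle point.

saddle point

The Hessian of V is constant: H = [[-2, 4], [4, -4]].
det(H) = (-2)·(-4) − 4² = -8.
Since det(H) < 0, H is indefinite and the critical point is a saddle point.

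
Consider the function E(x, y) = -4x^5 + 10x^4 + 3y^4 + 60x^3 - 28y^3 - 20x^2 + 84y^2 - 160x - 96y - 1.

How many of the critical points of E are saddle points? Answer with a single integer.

6

E separates as a function of x plus a function of y, so ∇E=0 decouples.
∂E/∂x = -20(x - 4)(x - 1)(x + 1)(x + 2) = 0 at x ∈ {-2, -1, 1, 4}; ∂E/∂y = 12(y - 4)(y - 2)(y - 1) = 0 at y ∈ {1, 2, 4}.
The Hessian is diagonal: diag(E_xx, E_yy). Second derivatives: E_xx(-2)=360, E_xx(-1)=-200, E_xx(1)=360, E_xx(4)=-1800; E_yy(1)=36, E_yy(2)=-24, E_yy(4)=72.
Saddle points occur where the two diagonal entries have opposite signs: (-2, 2), (-1, 1), (-1, 4), (1, 2), (4, 1), (4, 4). Count: 6.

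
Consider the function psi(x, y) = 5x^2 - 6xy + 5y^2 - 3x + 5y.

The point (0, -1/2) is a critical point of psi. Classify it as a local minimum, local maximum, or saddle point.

The Hessian of psi is constant: H = [[10, -6], [-6, 10]].
det(H) = 10·10 − (-6)² = 64.
det(H) > 0 and tr(H) = 20 > 0, so H is positive definite and the point is a local minimum.

local minimum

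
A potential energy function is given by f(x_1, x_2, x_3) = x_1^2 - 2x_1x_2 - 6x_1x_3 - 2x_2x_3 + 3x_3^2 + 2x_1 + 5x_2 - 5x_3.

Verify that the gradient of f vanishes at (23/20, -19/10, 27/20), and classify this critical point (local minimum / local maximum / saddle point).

saddle point

∇f = (2x_1 - 2x_2 - 6x_3 + 2, -2x_1 - 2x_3 + 5, -6x_1 - 2x_2 + 6x_3 - 5); substituting (23/20, -19/10, 27/20) gives ∇f = (0, 0, 0), so (23/20, -19/10, 27/20) is indeed a critical point.
The Hessian is constant: H = [[2, -2, -6], [-2, 0, -2], [-6, -2, 6]].
Leading principal minors: Δ₁ = 2, Δ₂ = -4, Δ₃ = -80.
The minors fit neither the all-positive nor the alternating-sign pattern, so H is indefinite: a saddle point.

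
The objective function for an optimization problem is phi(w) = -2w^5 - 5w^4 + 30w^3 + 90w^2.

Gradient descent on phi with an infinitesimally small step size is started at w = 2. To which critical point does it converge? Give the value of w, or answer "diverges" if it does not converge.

0

phi'(w) = -10w(w - 3)(w + 2)(w + 3), so phi'(2) = 400.
Gradient descent moves in the -phi' direction, i.e. w is decreasing.
The nearest critical point in that direction is w = 0, where phi'' = 180 > 0 (a local minimum). The iterate converges there.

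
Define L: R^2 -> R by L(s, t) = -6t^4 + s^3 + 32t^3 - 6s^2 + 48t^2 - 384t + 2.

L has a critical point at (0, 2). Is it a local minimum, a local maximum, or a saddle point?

saddle point

The mixed partial ∂²L/∂s∂t is 0, so the Hessian at any point is diag(L_ss, L_tt) = diag(6(s - 2), 24(-3t^2 + 8t + 4)).
At (0, 2): H = diag(-12, 192).
The eigenvalues have opposite signs, so H is indefinite: a saddle point.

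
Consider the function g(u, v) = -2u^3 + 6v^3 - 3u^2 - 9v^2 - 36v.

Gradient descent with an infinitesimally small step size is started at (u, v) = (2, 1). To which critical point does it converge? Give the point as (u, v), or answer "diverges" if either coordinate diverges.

diverges

g is separable, so gradient descent decouples: u follows -∂g/∂u, v follows -∂g/∂v.
∂g/∂u = -6u(u + 1); at u=2 this is -36, so u increases.
∂g/∂v = 18(v - 2)(v + 1); at v=1 this is -36, so v increases.
The u-coordinate has no critical point in that direction and runs off to infinity.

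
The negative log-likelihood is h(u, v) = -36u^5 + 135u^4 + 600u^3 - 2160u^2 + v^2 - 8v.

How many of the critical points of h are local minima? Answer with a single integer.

h separates as a function of u plus a function of v, so ∇h=0 decouples.
∂h/∂u = -180u(u - 4)(u - 2)(u + 3) = 0 at u ∈ {-3, 0, 2, 4}; ∂h/∂v = 2(v - 4) = 0 at v ∈ {4}.
The Hessian is diagonal: diag(h_uu, h_vv). Second derivatives: h_uu(-3)=18900, h_uu(0)=-4320, h_uu(2)=3600, h_uu(4)=-10080; h_vv(4)=2.
Local minima occur where both diagonal entries positive: (-3, 4), (2, 4). Count: 2.

2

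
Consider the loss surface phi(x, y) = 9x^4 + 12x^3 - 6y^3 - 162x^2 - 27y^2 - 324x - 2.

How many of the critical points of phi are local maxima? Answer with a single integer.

1

phi separates as a function of x plus a function of y, so ∇phi=0 decouples.
∂phi/∂x = 36(x - 3)(x + 1)(x + 3) = 0 at x ∈ {-3, -1, 3}; ∂phi/∂y = -18y(y + 3) = 0 at y ∈ {-3, 0}.
The Hessian is diagonal: diag(phi_xx, phi_yy). Second derivatives: phi_xx(-3)=432, phi_xx(-1)=-288, phi_xx(3)=864; phi_yy(-3)=54, phi_yy(0)=-54.
Local maxima occur where both diagonal entries negative: (-1, 0). Count: 1.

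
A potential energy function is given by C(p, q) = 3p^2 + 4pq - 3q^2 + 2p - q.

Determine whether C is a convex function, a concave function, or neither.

C is quadratic, so its Hessian is the constant matrix H = [[6, 4], [4, -6]].
det(H) = -52, tr(H) = 0.
det(H) < 0, so H is indefinite: neither convex nor concave.

neither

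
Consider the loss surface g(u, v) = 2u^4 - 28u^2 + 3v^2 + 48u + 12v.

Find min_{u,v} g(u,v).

g(u,v) separates as P(u) + Q(v), so its minimum is min P + min Q.
P'(u) = 8(u - 2)(u - 1)(u + 3) vanishes at u ∈ {-3, 1, 2}; Q'(v) = 6v + 12 vanishes at v ∈ {-2}.
Local minima of P (where P''>0): P(-3)=-234, P(2)=16. Local minima of Q: Q(-2)=-12.
So the global minimum of g is P(-3) + Q(-2) = -234 − 12 = -246, attained at (-3, -2).

-246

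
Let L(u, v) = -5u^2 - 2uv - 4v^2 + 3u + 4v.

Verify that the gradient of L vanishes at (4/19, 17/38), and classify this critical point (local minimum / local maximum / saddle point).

∇L = (-10u - 2v + 3, -2u - 8v + 4); substituting (4/19, 17/38) gives ∇L = (0, 0), so (4/19, 17/38) is indeed a critical point.
The Hessian of L is constant: H = [[-10, -2], [-2, -8]].
det(H) = (-10)·(-8) − (-2)² = 76.
det(H) > 0 and tr(H) = -18 < 0, so H is negative definite and the point is a local maximum.

local maximum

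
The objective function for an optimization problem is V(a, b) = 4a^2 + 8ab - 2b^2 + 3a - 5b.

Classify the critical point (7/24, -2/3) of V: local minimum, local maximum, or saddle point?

The Hessian of V is constant: H = [[8, 8], [8, -4]].
det(H) = 8·(-4) − 8² = -96.
Since det(H) < 0, H is indefinite and the critical point is a saddle point.

saddle point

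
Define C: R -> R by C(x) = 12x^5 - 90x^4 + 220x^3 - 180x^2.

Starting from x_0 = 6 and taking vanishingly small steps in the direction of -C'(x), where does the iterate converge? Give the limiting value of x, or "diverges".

C'(x) = 60x(x - 3)(x - 2)(x - 1), so C'(6) = 21600.
Gradient descent moves in the -C' direction, i.e. x is decreasing.
The nearest critical point in that direction is x = 3, where C'' = 360 > 0 (a local minimum). The iterate converges there.

3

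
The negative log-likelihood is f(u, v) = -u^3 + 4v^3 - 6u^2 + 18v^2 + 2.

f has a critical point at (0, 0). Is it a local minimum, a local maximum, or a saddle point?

The mixed partial ∂²f/∂u∂v is 0, so the Hessian at any point is diag(f_uu, f_vv) = diag(-6(u + 2), 12(2v + 3)).
At (0, 0): H = diag(-12, 36).
The eigenvalues have opposite signs, so H is indefinite: a saddle point.

saddle point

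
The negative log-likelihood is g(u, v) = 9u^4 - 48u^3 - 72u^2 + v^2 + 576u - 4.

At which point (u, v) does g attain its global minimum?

(-2, 0)

g(u,v) separates as P(u) + Q(v) − 4, so its minimum is min P + min Q − 4.
P'(u) = 36(u - 4)(u - 2)(u + 2) vanishes at u ∈ {-2, 2, 4}; Q'(v) = 2v vanishes at v ∈ {0}.
Local minima of P (where P''>0): P(-2)=-912, P(4)=384. Local minima of Q: Q(0)=0.
So the global minimum of g is P(-2) + Q(0) − 4 = -912 + 0 − 4 = -916, attained at (-2, 0).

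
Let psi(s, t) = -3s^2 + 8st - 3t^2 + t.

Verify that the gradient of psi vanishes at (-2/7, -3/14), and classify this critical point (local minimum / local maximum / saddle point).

saddle point

∇psi = (-6s + 8t, 8s - 6t + 1); substituting (-2/7, -3/14) gives ∇psi = (0, 0), so (-2/7, -3/14) is indeed a critical point.
The Hessian of psi is constant: H = [[-6, 8], [8, -6]].
det(H) = (-6)·(-6) − 8² = -28.
Since det(H) < 0, H is indefinite and the critical point is a saddle point.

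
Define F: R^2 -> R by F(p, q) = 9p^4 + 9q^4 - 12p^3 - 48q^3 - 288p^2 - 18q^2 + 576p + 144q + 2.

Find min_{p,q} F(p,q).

-4318

F(p,q) separates as A(p) + B(q) + 2, so its minimum is min A + min B + 2.
A'(p) = 36(p - 4)(p - 1)(p + 4) vanishes at p ∈ {-4, 1, 4}; B'(q) = 36(q - 4)(q - 1)(q + 1) vanishes at q ∈ {-1, 1, 4}.
Local minima of A (where A''>0): A(-4)=-3840, A(4)=-768. Local minima of B: B(-1)=-105, B(4)=-480.
So the global minimum of F is A(-4) + B(4) + 2 = -3840 − 480 + 2 = -4318, attained at (-4, 4).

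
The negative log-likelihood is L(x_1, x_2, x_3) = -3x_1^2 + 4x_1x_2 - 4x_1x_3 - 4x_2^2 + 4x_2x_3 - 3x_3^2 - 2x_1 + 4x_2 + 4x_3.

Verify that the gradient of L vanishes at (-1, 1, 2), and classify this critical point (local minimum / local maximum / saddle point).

∇L = (-6x_1 + 4x_2 - 4x_3 - 2, 4x_1 - 8x_2 + 4x_3 + 4, -4x_1 + 4x_2 - 6x_3 + 4); substituting (-1, 1, 2) gives ∇L = (0, 0, 0), so (-1, 1, 2) is indeed a critical point.
The Hessian is constant: H = [[-6, 4, -4], [4, -8, 4], [-4, 4, -6]].
Leading principal minors: Δ₁ = -6, Δ₂ = 32, Δ₃ = -96.
The minors alternate sign starting negative (−, +, −), so H is negative definite: a local maximum.

local maximum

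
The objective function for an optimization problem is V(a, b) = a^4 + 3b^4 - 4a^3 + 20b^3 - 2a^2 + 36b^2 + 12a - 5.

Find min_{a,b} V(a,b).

-14

V(a,b) separates as P(a) + Q(b) − 5, so its minimum is min P + min Q − 5.
P'(a) = 4(a - 3)(a - 1)(a + 1) vanishes at a ∈ {-1, 1, 3}; Q'(b) = 12b(b + 2)(b + 3) vanishes at b ∈ {-3, -2, 0}.
Local minima of P (where P''>0): P(-1)=-9, P(3)=-9. Local minima of Q: Q(-3)=27, Q(0)=0.
So the global minimum of V is P(-1) + Q(0) − 5 = -9 + 0 − 5 = -14, attained at (-1, 0).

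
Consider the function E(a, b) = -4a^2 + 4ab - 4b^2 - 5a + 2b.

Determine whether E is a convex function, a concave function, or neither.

E is quadratic, so its Hessian is the constant matrix H = [[-8, 4], [4, -8]].
det(H) = 48, tr(H) = -16.
det(H) > 0 and tr(H) < 0, so H is negative definite everywhere: concave.

concave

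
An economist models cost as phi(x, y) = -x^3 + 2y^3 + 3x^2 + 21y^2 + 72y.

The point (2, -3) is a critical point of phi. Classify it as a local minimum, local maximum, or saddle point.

The mixed partial ∂²phi/∂x∂y is 0, so the Hessian at any point is diag(phi_xx, phi_yy) = diag(6(-x + 1), 6(2y + 7)).
At (2, -3): H = diag(-6, 6).
The eigenvalues have opposite signs, so H is indefinite: a saddle point.

saddle point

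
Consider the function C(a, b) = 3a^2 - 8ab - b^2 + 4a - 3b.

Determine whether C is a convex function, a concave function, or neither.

C is quadratic, so its Hessian is the constant matrix H = [[6, -8], [-8, -2]].
det(H) = -76, tr(H) = 4.
det(H) < 0, so H is indefinite: neither convex nor concave.

neither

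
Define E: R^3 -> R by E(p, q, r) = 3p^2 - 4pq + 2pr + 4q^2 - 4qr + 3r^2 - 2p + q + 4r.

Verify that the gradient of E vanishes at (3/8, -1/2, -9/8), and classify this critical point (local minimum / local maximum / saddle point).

∇E = (6p - 4q + 2r - 2, -4p + 8q - 4r + 1, 2p - 4q + 6r + 4); substituting (3/8, -1/2, -9/8) gives ∇E = (0, 0, 0), so (3/8, -1/2, -9/8) is indeed a critical point.
The Hessian is constant: H = [[6, -4, 2], [-4, 8, -4], [2, -4, 6]].
Leading principal minors: Δ₁ = 6, Δ₂ = 32, Δ₃ = 128.
All leading minors are positive, so H is positive definite: a local minimum.

local minimum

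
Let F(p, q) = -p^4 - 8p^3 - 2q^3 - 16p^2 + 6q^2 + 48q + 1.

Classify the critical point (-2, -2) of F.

The mixed partial ∂²F/∂p∂q is 0, so the Hessian at any point is diag(F_pp, F_qq) = diag(-4(3p^2 + 12p + 8), 12(-q + 1)).
At (-2, -2): H = diag(16, 36).
Both eigenvalues are positive, so H is positive definite: a local minimum.

local minimum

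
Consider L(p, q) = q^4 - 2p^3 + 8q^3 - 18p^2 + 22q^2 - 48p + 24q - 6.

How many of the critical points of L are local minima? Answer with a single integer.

L separates as a function of p plus a function of q, so ∇L=0 decouples.
∂L/∂p = -6(p + 2)(p + 4) = 0 at p ∈ {-4, -2}; ∂L/∂q = 4(q + 1)(q + 2)(q + 3) = 0 at q ∈ {-3, -2, -1}.
The Hessian is diagonal: diag(L_pp, L_qq). Second derivatives: L_pp(-4)=12, L_pp(-2)=-12; L_qq(-3)=8, L_qq(-2)=-4, L_qq(-1)=8.
Local minima occur where both diagonal entries positive: (-4, -3), (-4, -1). Count: 2.

2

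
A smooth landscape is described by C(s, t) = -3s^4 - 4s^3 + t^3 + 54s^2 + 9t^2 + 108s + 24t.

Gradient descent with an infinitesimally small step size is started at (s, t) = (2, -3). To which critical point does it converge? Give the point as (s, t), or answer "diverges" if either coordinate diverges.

C is separable, so gradient descent decouples: s follows -∂C/∂s, t follows -∂C/∂t.
∂C/∂s = -12(s - 3)(s + 1)(s + 3); at s=2 this is 180, so s decreases.
∂C/∂t = 3(t + 2)(t + 4); at t=-3 this is -3, so t increases.
s converges to its nearest critical value -1 (a local min of the s-part); t converges to -2. The iterate converges to (-1, -2).

(-1, -2)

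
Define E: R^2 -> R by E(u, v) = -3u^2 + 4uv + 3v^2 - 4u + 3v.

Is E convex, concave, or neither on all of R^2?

neither

E is quadratic, so its Hessian is the constant matrix H = [[-6, 4], [4, 6]].
det(H) = -52, tr(H) = 0.
det(H) < 0, so H is indefinite: neither convex nor concave.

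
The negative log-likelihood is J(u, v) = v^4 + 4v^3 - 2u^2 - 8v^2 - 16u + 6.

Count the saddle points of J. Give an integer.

2

J separates as a function of u plus a function of v, so ∇J=0 decouples.
∂J/∂u = -4(u + 4) = 0 at u ∈ {-4}; ∂J/∂v = 4v(v - 1)(v + 4) = 0 at v ∈ {-4, 0, 1}.
The Hessian is diagonal: diag(J_uu, J_vv). Second derivatives: J_uu(-4)=-4; J_vv(-4)=80, J_vv(0)=-16, J_vv(1)=20.
Saddle points occur where the two diagonal entries have opposite signs: (-4, -4), (-4, 1). Count: 2.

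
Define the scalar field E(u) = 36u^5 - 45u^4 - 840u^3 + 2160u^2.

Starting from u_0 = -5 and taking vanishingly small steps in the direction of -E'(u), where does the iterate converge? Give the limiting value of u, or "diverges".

diverges

E'(u) = 180u(u - 3)(u - 2)(u + 4), so E'(-5) = 50400.
Gradient descent moves in the -E' direction, i.e. u is decreasing.
There is no critical point below u=-5, and E' keeps the same sign, so the iterate runs off to −∞.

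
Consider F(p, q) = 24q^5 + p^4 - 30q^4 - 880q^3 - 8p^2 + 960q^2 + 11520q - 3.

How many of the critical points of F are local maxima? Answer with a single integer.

F separates as a function of p plus a function of q, so ∇F=0 decouples.
∂F/∂p = 4p(p - 2)(p + 2) = 0 at p ∈ {-2, 0, 2}; ∂F/∂q = 120(q - 4)(q - 3)(q + 2)(q + 4) = 0 at q ∈ {-4, -2, 3, 4}.
The Hessian is diagonal: diag(F_pp, F_qq). Second derivatives: F_pp(-2)=32, F_pp(0)=-16, F_pp(2)=32; F_qq(-4)=-13440, F_qq(-2)=7200, F_qq(3)=-4200, F_qq(4)=5760.
Local maxima occur where both diagonal entries negative: (0, -4), (0, 3). Count: 2.

2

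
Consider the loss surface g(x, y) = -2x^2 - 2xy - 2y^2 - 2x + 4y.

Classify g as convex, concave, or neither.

concave

g is quadratic, so its Hessian is the constant matrix H = [[-4, -2], [-2, -4]].
det(H) = 12, tr(H) = -8.
det(H) > 0 and tr(H) < 0, so H is negative definite everywhere: concave.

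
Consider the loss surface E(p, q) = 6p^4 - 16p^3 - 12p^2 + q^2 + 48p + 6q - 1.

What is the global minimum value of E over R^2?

-48

E(p,q) separates as A(p) + B(q) − 1, so its minimum is min A + min B − 1.
A'(p) = 24(p - 2)(p - 1)(p + 1) vanishes at p ∈ {-1, 1, 2}; B'(q) = 2q + 6 vanishes at q ∈ {-3}.
Local minima of A (where A''>0): A(-1)=-38, A(2)=16. Local minima of B: B(-3)=-9.
So the global minimum of E is A(-1) + B(-3) − 1 = -38 − 9 − 1 = -48, attained at (-1, -3).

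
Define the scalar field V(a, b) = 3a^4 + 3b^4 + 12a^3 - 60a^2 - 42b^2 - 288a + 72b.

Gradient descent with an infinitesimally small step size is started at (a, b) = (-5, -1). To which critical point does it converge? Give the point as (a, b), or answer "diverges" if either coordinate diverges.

(-4, -3)

V is separable, so gradient descent decouples: a follows -∂V/∂a, b follows -∂V/∂b.
∂V/∂a = 12(a - 3)(a + 2)(a + 4); at a=-5 this is -288, so a increases.
∂V/∂b = 12(b - 2)(b - 1)(b + 3); at b=-1 this is 144, so b decreases.
a converges to its nearest critical value -4 (a local min of the a-part); b converges to -3. The iterate converges to (-4, -3).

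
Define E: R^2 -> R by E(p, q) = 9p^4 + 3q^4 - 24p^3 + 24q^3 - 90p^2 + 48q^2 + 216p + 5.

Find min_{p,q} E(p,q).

E(p,q) separates as A(p) + B(q) + 5, so its minimum is min A + min B + 5.
A'(p) = 36(p - 3)(p - 1)(p + 2) vanishes at p ∈ {-2, 1, 3}; B'(q) = 12q(q + 2)(q + 4) vanishes at q ∈ {-4, -2, 0}.
Local minima of A (where A''>0): A(-2)=-456, A(3)=-81. Local minima of B: B(-4)=0, B(0)=0.
So the global minimum of E is A(-2) + B(-4) + 5 = -456 + 0 + 5 = -451, attained at (-2, -4).

-451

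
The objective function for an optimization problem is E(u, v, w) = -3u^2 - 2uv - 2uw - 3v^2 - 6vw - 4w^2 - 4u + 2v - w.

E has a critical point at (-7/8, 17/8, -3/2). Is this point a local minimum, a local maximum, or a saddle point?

local maximum

The Hessian is constant: H = [[-6, -2, -2], [-2, -6, -6], [-2, -6, -8]].
Leading principal minors: Δ₁ = -6, Δ₂ = 32, Δ₃ = -64.
The minors alternate sign starting negative (−, +, −), so H is negative definite: a local maximum.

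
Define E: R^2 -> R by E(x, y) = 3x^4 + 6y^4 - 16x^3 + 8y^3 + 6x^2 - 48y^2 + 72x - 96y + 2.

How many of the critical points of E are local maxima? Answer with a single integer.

E separates as a function of x plus a function of y, so ∇E=0 decouples.
∂E/∂x = 12(x - 3)(x - 2)(x + 1) = 0 at x ∈ {-1, 2, 3}; ∂E/∂y = 24(y - 2)(y + 1)(y + 2) = 0 at y ∈ {-2, -1, 2}.
The Hessian is diagonal: diag(E_xx, E_yy). Second derivatives: E_xx(-1)=144, E_xx(2)=-36, E_xx(3)=48; E_yy(-2)=96, E_yy(-1)=-72, E_yy(2)=288.
Local maxima occur where both diagonal entries negative: (2, -1). Count: 1.

1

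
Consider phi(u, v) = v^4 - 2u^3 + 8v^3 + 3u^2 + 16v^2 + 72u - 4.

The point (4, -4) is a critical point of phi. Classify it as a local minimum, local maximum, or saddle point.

The mixed partial ∂²phi/∂u∂v is 0, so the Hessian at any point is diag(phi_uu, phi_vv) = diag(6(-2u + 1), 4(3v^2 + 12v + 8)).
At (4, -4): H = diag(-42, 32).
The eigenvalues have opposite signs, so H is indefinite: a saddle point.

saddle point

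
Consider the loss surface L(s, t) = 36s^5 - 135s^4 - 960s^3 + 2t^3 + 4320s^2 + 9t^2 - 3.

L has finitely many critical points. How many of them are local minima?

2

L separates as a function of s plus a function of t, so ∇L=0 decouples.
∂L/∂s = 180s(s - 4)(s - 3)(s + 4) = 0 at s ∈ {-4, 0, 3, 4}; ∂L/∂t = 6t(t + 3) = 0 at t ∈ {-3, 0}.
The Hessian is diagonal: diag(L_ss, L_tt). Second derivatives: L_ss(-4)=-40320, L_ss(0)=8640, L_ss(3)=-3780, L_ss(4)=5760; L_tt(-3)=-18, L_tt(0)=18.
Local minima occur where both diagonal entries positive: (0, 0), (4, 0). Count: 2.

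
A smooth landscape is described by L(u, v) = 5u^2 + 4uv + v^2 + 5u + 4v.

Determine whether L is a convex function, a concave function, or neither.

convex

L is quadratic, so its Hessian is the constant matrix H = [[10, 4], [4, 2]].
det(H) = 4, tr(H) = 12.
det(H) > 0 and tr(H) > 0, so H is positive definite everywhere: convex.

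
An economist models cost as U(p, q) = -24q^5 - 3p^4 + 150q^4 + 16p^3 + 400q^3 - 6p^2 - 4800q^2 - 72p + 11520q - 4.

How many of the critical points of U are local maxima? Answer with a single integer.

U separates as a function of p plus a function of q, so ∇U=0 decouples.
∂U/∂p = -12(p - 3)(p - 2)(p + 1) = 0 at p ∈ {-1, 2, 3}; ∂U/∂q = -120(q - 4)(q - 3)(q - 2)(q + 4) = 0 at q ∈ {-4, 2, 3, 4}.
The Hessian is diagonal: diag(U_pp, U_qq). Second derivatives: U_pp(-1)=-144, U_pp(2)=36, U_pp(3)=-48; U_qq(-4)=40320, U_qq(2)=-1440, U_qq(3)=840, U_qq(4)=-1920.
Local maxima occur where both diagonal entries negative: (-1, 2), (-1, 4), (3, 2), (3, 4). Count: 4.

4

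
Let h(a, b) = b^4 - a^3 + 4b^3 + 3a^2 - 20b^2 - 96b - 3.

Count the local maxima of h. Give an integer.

h separates as a function of a plus a function of b, so ∇h=0 decouples.
∂h/∂a = -3a(a - 2) = 0 at a ∈ {0, 2}; ∂h/∂b = 4(b - 3)(b + 2)(b + 4) = 0 at b ∈ {-4, -2, 3}.
The Hessian is diagonal: diag(h_aa, h_bb). Second derivatives: h_aa(0)=6, h_aa(2)=-6; h_bb(-4)=56, h_bb(-2)=-40, h_bb(3)=140.
Local maxima occur where both diagonal entries negative: (2, -2). Count: 1.

1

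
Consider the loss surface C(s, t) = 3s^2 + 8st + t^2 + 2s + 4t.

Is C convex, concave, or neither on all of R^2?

neither

C is quadratic, so its Hessian is the constant matrix H = [[6, 8], [8, 2]].
det(H) = -52, tr(H) = 8.
det(H) < 0, so H is indefinite: neither convex nor concave.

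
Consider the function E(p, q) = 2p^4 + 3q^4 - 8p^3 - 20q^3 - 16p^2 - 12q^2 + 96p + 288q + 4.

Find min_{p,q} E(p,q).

E(p,q) separates as A(p) + B(q) + 4, so its minimum is min A + min B + 4.
A'(p) = 8(p - 3)(p - 2)(p + 2) vanishes at p ∈ {-2, 2, 3}; B'(q) = 12(q - 4)(q - 3)(q + 2) vanishes at q ∈ {-2, 3, 4}.
Local minima of A (where A''>0): A(-2)=-160, A(3)=90. Local minima of B: B(-2)=-416, B(4)=448.
So the global minimum of E is A(-2) + B(-2) + 4 = -160 − 416 + 4 = -572, attained at (-2, -2).

-572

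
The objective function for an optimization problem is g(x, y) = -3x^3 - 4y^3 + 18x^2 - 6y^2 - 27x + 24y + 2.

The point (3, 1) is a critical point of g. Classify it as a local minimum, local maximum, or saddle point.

The mixed partial ∂²g/∂x∂y is 0, so the Hessian at any point is diag(g_xx, g_yy) = diag(18(-x + 2), -12(2y + 1)).
At (3, 1): H = diag(-18, -36).
Both eigenvalues are negative, so H is negative definite: a local maximum.

local maximum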